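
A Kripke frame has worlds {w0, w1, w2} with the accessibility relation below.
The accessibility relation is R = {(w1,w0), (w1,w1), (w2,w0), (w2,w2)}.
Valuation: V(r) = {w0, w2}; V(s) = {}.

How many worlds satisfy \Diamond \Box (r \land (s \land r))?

2

Let φ = \Diamond \Box (r \land (s \land r)). Evaluate φ at each world:
  w0 (successors ∅): φ is false.
  w1 (successors {w0, w1}): φ is true.
  w2 (successors {w0, w2}): φ is true.
For instance, at w2:
  At w2: \Diamond \Box (r \land (s \land r)) requires \Box (r \land (s \land r)) at some successor in {w0, w2}.
    \Box (r \land (s \land r)) holds at w0, so \Diamond \Box (r \land (s \land r)) is true at w2.
      At w0: no accessible worlds, so \Box (r \land (s \land r)) holds vacuously.
Satisfying worlds: {w1, w2}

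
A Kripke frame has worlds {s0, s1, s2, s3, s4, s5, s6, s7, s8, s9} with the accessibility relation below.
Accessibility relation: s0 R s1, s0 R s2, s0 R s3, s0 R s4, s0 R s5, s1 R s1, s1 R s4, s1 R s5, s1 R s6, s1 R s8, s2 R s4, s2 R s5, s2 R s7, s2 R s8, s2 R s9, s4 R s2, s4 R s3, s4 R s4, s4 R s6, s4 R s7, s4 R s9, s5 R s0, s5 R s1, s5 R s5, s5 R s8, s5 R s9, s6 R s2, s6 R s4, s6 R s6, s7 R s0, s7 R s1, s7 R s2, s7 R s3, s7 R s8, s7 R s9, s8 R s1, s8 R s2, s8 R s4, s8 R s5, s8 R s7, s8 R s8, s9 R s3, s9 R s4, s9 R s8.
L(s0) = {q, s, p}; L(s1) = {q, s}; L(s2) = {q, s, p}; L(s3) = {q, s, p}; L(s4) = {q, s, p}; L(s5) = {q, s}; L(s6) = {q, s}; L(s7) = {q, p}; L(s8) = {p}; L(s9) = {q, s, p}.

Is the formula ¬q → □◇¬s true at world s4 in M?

Yes

At s4: ¬q is false, □◇¬s is false, so ¬q → □◇¬s is true.
  At s4: □◇¬s requires ◇¬s at every successor {s2, s3, s4, s6, s7, s9}.
    ◇¬s fails at s3, so □◇¬s is false at s4.
      At s3: no accessible worlds, so ◇¬s is false.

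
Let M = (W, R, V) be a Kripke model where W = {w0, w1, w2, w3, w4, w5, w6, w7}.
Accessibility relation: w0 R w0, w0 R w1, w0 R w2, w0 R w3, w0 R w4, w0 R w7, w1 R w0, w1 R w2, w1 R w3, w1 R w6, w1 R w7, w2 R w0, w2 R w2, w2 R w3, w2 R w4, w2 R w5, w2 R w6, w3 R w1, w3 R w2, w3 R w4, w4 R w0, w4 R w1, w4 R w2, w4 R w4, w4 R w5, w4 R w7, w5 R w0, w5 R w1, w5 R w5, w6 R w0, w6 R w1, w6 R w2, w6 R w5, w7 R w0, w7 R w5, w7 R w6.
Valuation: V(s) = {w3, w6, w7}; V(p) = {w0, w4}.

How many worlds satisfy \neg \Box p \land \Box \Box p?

0

Let φ = \neg \Box p \land \Box \Box p. Evaluate φ at each world:
  w0 (successors {w0, w1, w2, w3, w4, w7}): φ is false.
  w1 (successors {w0, w2, w3, w6, w7}): φ is false.
  w2 (successors {w0, w2, w3, w4, w5, w6}): φ is false.
  w3 (successors {w1, w2, w4}): φ is false.
  w4 (successors {w0, w1, w2, w4, w5, w7}): φ is false.
  w5 (successors {w0, w1, w5}): φ is false.
  w6 (successors {w0, w1, w2, w5}): φ is false.
  w7 (successors {w0, w5, w6}): φ is false.
For instance, at w2:
  At w2: \neg \Box p is true, \Box \Box p is false, so \neg \Box p \land \Box \Box p is false.
    At w2: \Box p is false, so \neg \Box p is true.
      At w2: \Box p requires p at every successor {w0, w2, w3, w4, w5, w6}.
        p fails at w2, so \Box p is false at w2.
    At w2: \Box \Box p requires \Box p at every successor {w0, w2, w3, w4, w5, w6}.
      \Box p fails at w0, so \Box \Box p is false at w2.
Satisfying worlds: none.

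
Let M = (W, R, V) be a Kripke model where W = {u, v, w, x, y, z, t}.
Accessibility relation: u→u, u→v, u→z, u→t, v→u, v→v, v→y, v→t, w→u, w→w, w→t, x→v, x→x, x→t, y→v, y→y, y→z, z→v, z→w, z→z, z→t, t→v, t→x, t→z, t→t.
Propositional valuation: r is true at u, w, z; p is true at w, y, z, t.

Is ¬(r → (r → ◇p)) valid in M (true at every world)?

Let φ = ¬(r → (r → ◇p)). Evaluate φ at each world:
  u (successors {u, v, z, t}): φ is false.
  v (successors {u, v, y, t}): φ is false.
  w (successors {u, w, t}): φ is false.
  x (successors {v, x, t}): φ is false.
  y (successors {v, y, z}): φ is false.
  z (successors {v, w, z, t}): φ is false.
  t (successors {v, x, z, t}): φ is false.
Detail at u (counterexample):
  At u: r → (r → ◇p) is true, so ¬(r → (r → ◇p)) is false.
    At u: r is true, r → ◇p is true, so r → (r → ◇p) is true.
      At u: r is true, ◇p is true, so r → ◇p is true.

No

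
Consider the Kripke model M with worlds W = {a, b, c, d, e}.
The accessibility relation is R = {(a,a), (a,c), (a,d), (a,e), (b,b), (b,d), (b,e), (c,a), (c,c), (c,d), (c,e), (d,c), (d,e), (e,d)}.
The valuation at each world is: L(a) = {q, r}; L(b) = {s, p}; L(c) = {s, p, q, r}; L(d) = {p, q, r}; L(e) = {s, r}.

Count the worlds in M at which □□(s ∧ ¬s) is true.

0

Recall that □ψ holds at a world iff ψ holds at every accessible world, and ◇ψ holds iff ψ holds at some accessible world.
Let φ = □□(s ∧ ¬s). Evaluate φ at each world:
  a (successors {a, c, d, e}): φ is false.
  b (successors {b, d, e}): φ is false.
  c (successors {a, c, d, e}): φ is false.
  d (successors {c, e}): φ is false.
  e (successors {d}): φ is false.
For instance, at a:
  At a: □□(s ∧ ¬s) requires □(s ∧ ¬s) at every successor {a, c, d, e}.
    □(s ∧ ¬s) fails at a, so □□(s ∧ ¬s) is false at a.
      At a: □(s ∧ ¬s) requires s ∧ ¬s at every successor {a, c, d, e}.
        s ∧ ¬s fails at a, so □(s ∧ ¬s) is false at a.
Satisfying worlds: none.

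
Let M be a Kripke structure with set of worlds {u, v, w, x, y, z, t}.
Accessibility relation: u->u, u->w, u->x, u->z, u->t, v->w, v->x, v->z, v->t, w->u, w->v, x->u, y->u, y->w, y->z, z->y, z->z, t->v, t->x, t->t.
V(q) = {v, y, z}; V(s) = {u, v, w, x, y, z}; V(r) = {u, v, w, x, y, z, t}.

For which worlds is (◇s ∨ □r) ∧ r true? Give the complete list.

u, v, w, x, y, z, t

Recall that □ψ holds at a world iff ψ holds at every accessible world, and ◇ψ holds iff ψ holds at some accessible world.
Let φ = (◇s ∨ □r) ∧ r. Evaluate φ at each world:
  u (successors {u, w, x, z, t}): φ is true.
  v (successors {w, x, z, t}): φ is true.
  w (successors {u, v}): φ is true.
  x (successors {u}): φ is true.
  y (successors {u, w, z}): φ is true.
  z (successors {y, z}): φ is true.
  t (successors {v, x, t}): φ is true.
For instance, at u:
  At u: ◇s ∨ □r is true, r is true, so (◇s ∨ □r) ∧ r is true.
    At u: ◇s is true, □r is true, so ◇s ∨ □r is true.
      At u: ◇s requires s at some successor in {u, w, x, z, t}.
        s holds at u, so ◇s is true at u.
      At u: □r requires r at every successor {u, w, x, z, t}.
        At u: r is true.
        At w: r is true.
        At x: r is true.
        At z: r is true.
        At t: r is true.
      So □r is true at u.
Satisfying worlds: {u, v, w, x, y, z, t}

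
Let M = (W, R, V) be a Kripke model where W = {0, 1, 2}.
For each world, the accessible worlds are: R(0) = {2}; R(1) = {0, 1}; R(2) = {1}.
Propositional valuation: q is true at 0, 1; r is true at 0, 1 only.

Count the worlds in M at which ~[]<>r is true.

1

Let φ = ~[]<>r. Evaluate φ at each world:
  0 (successors {2}): φ is false.
  1 (successors {0, 1}): φ is true.
  2 (successors {1}): φ is false.
For instance, at 1:
  At 1: []<>r is false, so ~[]<>r is true.
    At 1: []<>r requires <>r at every successor {0, 1}.
      <>r fails at 0, so []<>r is false at 1.
Satisfying worlds: {1}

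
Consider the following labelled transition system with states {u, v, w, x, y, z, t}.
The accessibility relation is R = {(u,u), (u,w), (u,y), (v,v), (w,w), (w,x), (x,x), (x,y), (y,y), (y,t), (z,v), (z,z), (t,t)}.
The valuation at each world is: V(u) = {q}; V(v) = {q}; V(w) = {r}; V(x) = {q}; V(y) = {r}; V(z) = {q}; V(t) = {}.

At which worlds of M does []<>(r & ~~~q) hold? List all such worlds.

u, w, x

Recall that []ψ holds at a world iff ψ holds at every accessible world, and <>ψ holds iff ψ holds at some accessible world.
Let φ = []<>(r & ~~~q). Evaluate φ at each world:
  u (successors {u, w, y}): φ is true.
  v (successors {v}): φ is false.
  w (successors {w, x}): φ is true.
  x (successors {x, y}): φ is true.
  y (successors {y, t}): φ is false.
  z (successors {v, z}): φ is false.
  t (successors {t}): φ is false.
For instance, at z:
  At z: []<>(r & ~~~q) requires <>(r & ~~~q) at every successor {v, z}.
    <>(r & ~~~q) fails at v, so []<>(r & ~~~q) is false at z.
      At v: <>(r & ~~~q) requires r & ~~~q at some successor in {v}.
        At v: r & ~~~q is false.
      So <>(r & ~~~q) is false at v.
Satisfying worlds: {u, w, x}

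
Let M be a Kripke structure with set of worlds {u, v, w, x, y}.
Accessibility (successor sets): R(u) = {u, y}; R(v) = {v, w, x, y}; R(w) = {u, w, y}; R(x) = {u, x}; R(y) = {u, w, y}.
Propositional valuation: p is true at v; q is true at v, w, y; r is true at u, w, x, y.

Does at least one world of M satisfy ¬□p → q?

Yes

Recall that □ψ holds at a world iff ψ holds at every accessible world, and ◇ψ holds iff ψ holds at some accessible world.
Let φ = ¬□p → q. Evaluate φ at each world:
  u (successors {u, y}): φ is false.
  v (successors {v, w, x, y}): φ is true.
  w (successors {u, w, y}): φ is true.
  x (successors {u, x}): φ is false.
  y (successors {u, w, y}): φ is true.
Detail at v (witness):
  At v: ¬□p is true, q is true, so ¬□p → q is true.
    At v: □p is false, so ¬□p is true.
      At v: □p requires p at every successor {v, w, x, y}.
        p fails at w, so □p is false at v.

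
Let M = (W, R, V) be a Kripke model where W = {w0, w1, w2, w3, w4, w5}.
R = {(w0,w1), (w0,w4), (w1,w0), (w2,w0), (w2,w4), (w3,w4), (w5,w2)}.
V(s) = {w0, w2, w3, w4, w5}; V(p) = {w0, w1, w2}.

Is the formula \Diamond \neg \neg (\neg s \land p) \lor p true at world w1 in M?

At w1: \Diamond \neg \neg (\neg s \land p) is false, p is true, so \Diamond \neg \neg (\neg s \land p) \lor p is true.
  At w1: \Diamond \neg \neg (\neg s \land p) requires \neg \neg (\neg s \land p) at some successor in {w0}.
    At w0: \neg \neg (\neg s \land p) is false.
  So \Diamond \neg \neg (\neg s \land p) is false at w1.

Yes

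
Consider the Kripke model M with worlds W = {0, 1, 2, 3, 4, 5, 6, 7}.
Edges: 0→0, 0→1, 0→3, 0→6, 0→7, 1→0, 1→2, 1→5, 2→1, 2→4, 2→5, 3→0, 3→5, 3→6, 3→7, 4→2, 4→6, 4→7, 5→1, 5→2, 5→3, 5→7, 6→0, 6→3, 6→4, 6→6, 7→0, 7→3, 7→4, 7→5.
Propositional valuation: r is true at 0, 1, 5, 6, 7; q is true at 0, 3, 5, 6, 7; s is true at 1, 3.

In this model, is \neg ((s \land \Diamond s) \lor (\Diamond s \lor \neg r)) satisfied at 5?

No

At 5: (s \land \Diamond s) \lor (\Diamond s \lor \neg r) is true, so \neg ((s \land \Diamond s) \lor (\Diamond s \lor \neg r)) is false.
  At 5: s \land \Diamond s is false, \Diamond s \lor \neg r is true, so (s \land \Diamond s) \lor (\Diamond s \lor \neg r) is true.
    At 5: s is false, \Diamond s is true, so s \land \Diamond s is false.
      At 5: \Diamond s requires s at some successor in {1, 2, 3, 7}.
        s holds at 1, so \Diamond s is true at 5.
    At 5: \Diamond s is true, \neg r is false, so \Diamond s \lor \neg r is true.
      At 5: \Diamond s requires s at some successor in {1, 2, 3, 7}.
        s holds at 1, so \Diamond s is true at 5.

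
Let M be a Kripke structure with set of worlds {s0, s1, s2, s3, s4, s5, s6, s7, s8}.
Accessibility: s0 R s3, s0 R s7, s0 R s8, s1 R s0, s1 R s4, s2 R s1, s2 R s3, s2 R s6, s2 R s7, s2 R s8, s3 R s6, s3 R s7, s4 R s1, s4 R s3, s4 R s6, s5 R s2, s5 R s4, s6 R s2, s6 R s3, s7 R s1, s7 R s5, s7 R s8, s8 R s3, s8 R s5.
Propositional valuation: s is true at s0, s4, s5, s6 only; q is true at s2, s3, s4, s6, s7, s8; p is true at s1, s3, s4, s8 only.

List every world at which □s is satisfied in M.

Recall that □ψ holds at a world iff ψ holds at every accessible world, and ◇ψ holds iff ψ holds at some accessible world.
Let φ = □s. Evaluate φ at each world:
  s0 (successors {s3, s7, s8}): φ is false.
  s1 (successors {s0, s4}): φ is true.
  s2 (successors {s1, s3, s6, s7, s8}): φ is false.
  s3 (successors {s6, s7}): φ is false.
  s4 (successors {s1, s3, s6}): φ is false.
  s5 (successors {s2, s4}): φ is false.
  s6 (successors {s2, s3}): φ is false.
  s7 (successors {s1, s5, s8}): φ is false.
  s8 (successors {s3, s5}): φ is false.
For instance, at s0:
  At s0: □s requires s at every successor {s3, s7, s8}.
    s fails at s3, so □s is false at s0.
Satisfying worlds: {s1}

s1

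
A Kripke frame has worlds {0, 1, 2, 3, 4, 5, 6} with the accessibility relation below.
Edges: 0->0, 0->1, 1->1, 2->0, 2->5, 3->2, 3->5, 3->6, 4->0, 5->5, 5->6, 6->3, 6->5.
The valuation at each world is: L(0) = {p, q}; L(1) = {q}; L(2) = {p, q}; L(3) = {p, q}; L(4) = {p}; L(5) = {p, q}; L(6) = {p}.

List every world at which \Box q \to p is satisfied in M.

0, 2, 3, 4, 5, 6

Let φ = \Box q \to p. Evaluate φ at each world:
  0 (successors {0, 1}): φ is true.
  1 (successors {1}): φ is false.
  2 (successors {0, 5}): φ is true.
  3 (successors {2, 5, 6}): φ is true.
  4 (successors {0}): φ is true.
  5 (successors {5, 6}): φ is true.
  6 (successors {3, 5}): φ is true.
For instance, at 2:
  At 2: \Box q is true, p is true, so \Box q \to p is true.
    At 2: \Box q requires q at every successor {0, 5}.
      At 0: q is true.
      At 5: q is true.
    So \Box q is true at 2.
Satisfying worlds: {0, 2, 3, 4, 5, 6}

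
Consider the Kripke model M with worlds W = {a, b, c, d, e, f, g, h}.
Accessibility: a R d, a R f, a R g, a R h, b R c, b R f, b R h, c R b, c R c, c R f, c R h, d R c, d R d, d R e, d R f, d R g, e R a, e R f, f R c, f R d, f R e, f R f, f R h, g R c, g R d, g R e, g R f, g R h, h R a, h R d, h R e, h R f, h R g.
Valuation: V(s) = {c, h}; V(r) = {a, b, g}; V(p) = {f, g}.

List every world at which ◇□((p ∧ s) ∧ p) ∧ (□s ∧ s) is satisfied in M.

none

Let φ = ◇□((p ∧ s) ∧ p) ∧ (□s ∧ s). Evaluate φ at each world:
  a (successors {d, f, g, h}): φ is false.
  b (successors {c, f, h}): φ is false.
  c (successors {b, c, f, h}): φ is false.
  d (successors {c, d, e, f, g}): φ is false.
  e (successors {a, f}): φ is false.
  f (successors {c, d, e, f, h}): φ is false.
  g (successors {c, d, e, f, h}): φ is false.
  h (successors {a, d, e, f, g}): φ is false.
For instance, at d:
  At d: ◇□((p ∧ s) ∧ p) is false, □s ∧ s is false, so ◇□((p ∧ s) ∧ p) ∧ (□s ∧ s) is false.
    At d: ◇□((p ∧ s) ∧ p) requires □((p ∧ s) ∧ p) at some successor in {c, d, e, f, g}.
      At c: □((p ∧ s) ∧ p) is false.
      At d: □((p ∧ s) ∧ p) is false.
      At e: □((p ∧ s) ∧ p) is false.
      At f: □((p ∧ s) ∧ p) is false.
      At g: □((p ∧ s) ∧ p) is false.
    So ◇□((p ∧ s) ∧ p) is false at d.
    At d: □s is false, s is false, so □s ∧ s is false.
      At d: □s requires s at every successor {c, d, e, f, g}.
        s fails at d, so □s is false at d.
Satisfying worlds: none.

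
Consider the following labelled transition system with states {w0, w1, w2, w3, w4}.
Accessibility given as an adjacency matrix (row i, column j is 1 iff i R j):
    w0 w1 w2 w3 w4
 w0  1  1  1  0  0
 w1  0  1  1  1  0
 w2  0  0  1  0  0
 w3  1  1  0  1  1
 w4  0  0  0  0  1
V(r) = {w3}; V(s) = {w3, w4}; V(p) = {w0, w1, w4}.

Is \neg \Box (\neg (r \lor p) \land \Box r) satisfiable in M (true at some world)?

Yes

Let φ = \neg \Box (\neg (r \lor p) \land \Box r). Evaluate φ at each world:
  w0 (successors {w0, w1, w2}): φ is true.
  w1 (successors {w1, w2, w3}): φ is true.
  w2 (successors {w2}): φ is true.
  w3 (successors {w0, w1, w3, w4}): φ is true.
  w4 (successors {w4}): φ is true.
Detail at w0 (witness):
  At w0: \Box (\neg (r \lor p) \land \Box r) is false, so \neg \Box (\neg (r \lor p) \land \Box r) is true.
    At w0: \Box (\neg (r \lor p) \land \Box r) requires \neg (r \lor p) \land \Box r at every successor {w0, w1, w2}.
      \neg (r \lor p) \land \Box r fails at w0, so \Box (\neg (r \lor p) \land \Box r) is false at w0.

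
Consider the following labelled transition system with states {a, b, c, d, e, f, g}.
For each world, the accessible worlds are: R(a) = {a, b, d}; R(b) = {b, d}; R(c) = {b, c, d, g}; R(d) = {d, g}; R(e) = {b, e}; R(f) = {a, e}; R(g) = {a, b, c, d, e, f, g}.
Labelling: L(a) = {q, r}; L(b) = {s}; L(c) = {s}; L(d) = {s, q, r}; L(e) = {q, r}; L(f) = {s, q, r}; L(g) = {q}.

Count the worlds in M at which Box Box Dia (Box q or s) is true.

4

Let φ = Box Box Dia (Box q or s). Evaluate φ at each world:
  a (successors {a, b, d}): φ is true.
  b (successors {b, d}): φ is true.
  c (successors {b, c, d, g}): φ is false.
  d (successors {d, g}): φ is false.
  e (successors {b, e}): φ is true.
  f (successors {a, e}): φ is true.
  g (successors {a, b, c, d, e, f, g}): φ is false.
For instance, at e:
  At e: Box Box Dia (Box q or s) requires Box Dia (Box q or s) at every successor {b, e}.
      At b: Box Dia (Box q or s) requires Dia (Box q or s) at every successor {b, d}.
        At b: Dia (Box q or s) is true.
        At d: Dia (Box q or s) is true.
      So Box Dia (Box q or s) is true at b.
      At e: Box Dia (Box q or s) requires Dia (Box q or s) at every successor {b, e}.
        At b: Dia (Box q or s) is true.
        At e: Dia (Box q or s) is true.
      So Box Dia (Box q or s) is true at e.
  So Box Box Dia (Box q or s) is true at e.
Satisfying worlds: {a, b, e, f}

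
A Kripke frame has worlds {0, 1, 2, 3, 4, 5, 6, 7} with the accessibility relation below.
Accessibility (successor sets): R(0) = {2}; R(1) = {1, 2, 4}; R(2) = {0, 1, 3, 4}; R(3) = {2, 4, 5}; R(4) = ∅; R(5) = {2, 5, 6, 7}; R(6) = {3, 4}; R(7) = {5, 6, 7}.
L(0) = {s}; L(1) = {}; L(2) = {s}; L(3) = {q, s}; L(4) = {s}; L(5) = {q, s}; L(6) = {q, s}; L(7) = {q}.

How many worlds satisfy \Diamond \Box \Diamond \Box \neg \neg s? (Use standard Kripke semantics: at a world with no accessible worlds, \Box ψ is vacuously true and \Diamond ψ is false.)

Let φ = \Diamond \Box \Diamond \Box \neg \neg s. Evaluate φ at each world:
  0 (successors {2}): φ is false.
  1 (successors {1, 2, 4}): φ is true.
  2 (successors {0, 1, 3, 4}): φ is true.
  3 (successors {2, 4, 5}): φ is true.
  4 (successors ∅): φ is false.
  5 (successors {2, 5, 6, 7}): φ is true.
  6 (successors {3, 4}): φ is true.
  7 (successors {5, 6, 7}): φ is true.
For instance, at 1:
  At 1: \Diamond \Box \Diamond \Box \neg \neg s requires \Box \Diamond \Box \neg \neg s at some successor in {1, 2, 4}.
    \Box \Diamond \Box \neg \neg s holds at 4, so \Diamond \Box \Diamond \Box \neg \neg s is true at 1.
      At 4: no accessible worlds, so \Box \Diamond \Box \neg \neg s holds vacuously.
Satisfying worlds: {1, 2, 3, 5, 6, 7}

6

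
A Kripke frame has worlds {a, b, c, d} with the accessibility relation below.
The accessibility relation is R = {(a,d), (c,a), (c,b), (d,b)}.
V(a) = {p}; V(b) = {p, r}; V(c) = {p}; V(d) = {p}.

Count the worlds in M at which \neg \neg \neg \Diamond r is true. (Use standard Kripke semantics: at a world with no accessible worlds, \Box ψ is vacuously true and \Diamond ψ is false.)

Let φ = \neg \neg \neg \Diamond r. Evaluate φ at each world:
  a (successors {d}): φ is true.
  b (successors ∅): φ is true.
  c (successors {a, b}): φ is false.
  d (successors {b}): φ is false.
For instance, at c:
  At c: \neg \neg \Diamond r is true, so \neg \neg \neg \Diamond r is false.
    At c: \neg \Diamond r is false, so \neg \neg \Diamond r is true.
      At c: \Diamond r is true, so \neg \Diamond r is false.
Satisfying worlds: {a, b}

2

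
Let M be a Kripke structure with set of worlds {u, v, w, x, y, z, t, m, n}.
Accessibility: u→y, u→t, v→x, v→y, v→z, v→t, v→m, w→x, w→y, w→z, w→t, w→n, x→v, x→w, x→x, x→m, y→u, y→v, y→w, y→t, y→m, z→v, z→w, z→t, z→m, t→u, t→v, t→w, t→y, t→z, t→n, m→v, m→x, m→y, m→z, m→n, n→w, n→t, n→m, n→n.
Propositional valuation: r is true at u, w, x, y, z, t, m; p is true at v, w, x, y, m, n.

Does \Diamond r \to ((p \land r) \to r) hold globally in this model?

Let φ = \Diamond r \to ((p \land r) \to r). Evaluate φ at each world:
  u (successors {y, t}): φ is true.
  v (successors {x, y, z, t, m}): φ is true.
  w (successors {x, y, z, t, n}): φ is true.
  x (successors {v, w, x, m}): φ is true.
  y (successors {u, v, w, t, m}): φ is true.
  z (successors {v, w, t, m}): φ is true.
  t (successors {u, v, w, y, z, n}): φ is true.
  m (successors {v, x, y, z, n}): φ is true.
  n (successors {w, t, m, n}): φ is true.
For instance, at x:
  At x: \Diamond r is true, (p \land r) \to r is true, so \Diamond r \to ((p \land r) \to r) is true.
    At x: \Diamond r requires r at some successor in {v, w, x, m}.
      r holds at w, so \Diamond r is true at x.

Yes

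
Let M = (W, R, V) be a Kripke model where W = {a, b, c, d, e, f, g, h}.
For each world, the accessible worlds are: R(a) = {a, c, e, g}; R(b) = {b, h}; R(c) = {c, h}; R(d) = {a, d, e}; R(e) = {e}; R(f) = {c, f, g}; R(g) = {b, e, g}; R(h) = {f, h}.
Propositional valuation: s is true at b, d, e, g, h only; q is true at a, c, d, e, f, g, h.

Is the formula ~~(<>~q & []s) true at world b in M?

At b: ~(<>~q & []s) is false, so ~~(<>~q & []s) is true.
  At b: <>~q & []s is true, so ~(<>~q & []s) is false.
    At b: <>~q is true, []s is true, so <>~q & []s is true.
      At b: <>~q requires ~q at some successor in {b, h}.
        ~q holds at b, so <>~q is true at b.
      At b: []s requires s at every successor {b, h}.
        At b: s is true.
        At h: s is true.
      So []s is true at b.

Yes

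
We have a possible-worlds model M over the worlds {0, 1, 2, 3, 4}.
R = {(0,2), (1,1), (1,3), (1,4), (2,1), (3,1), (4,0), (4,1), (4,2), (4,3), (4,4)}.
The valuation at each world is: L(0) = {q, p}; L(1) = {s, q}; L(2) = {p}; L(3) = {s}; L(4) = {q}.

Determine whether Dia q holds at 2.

Yes

At 2: Dia q requires q at some successor in {1}.
  q holds at 1, so Dia q is true at 2.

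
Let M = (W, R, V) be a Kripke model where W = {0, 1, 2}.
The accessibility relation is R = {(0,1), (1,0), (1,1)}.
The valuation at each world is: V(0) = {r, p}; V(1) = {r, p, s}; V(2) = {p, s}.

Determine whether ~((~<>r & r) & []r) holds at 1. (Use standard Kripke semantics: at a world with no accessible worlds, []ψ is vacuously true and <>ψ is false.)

At 1: (~<>r & r) & []r is false, so ~((~<>r & r) & []r) is true.
  At 1: ~<>r & r is false, []r is true, so (~<>r & r) & []r is false.
    At 1: ~<>r is false, r is true, so ~<>r & r is false.
      At 1: <>r is true, so ~<>r is false.
    At 1: []r requires r at every successor {0, 1}.
      At 0: r is true.
      At 1: r is true.
    So []r is true at 1.

Yes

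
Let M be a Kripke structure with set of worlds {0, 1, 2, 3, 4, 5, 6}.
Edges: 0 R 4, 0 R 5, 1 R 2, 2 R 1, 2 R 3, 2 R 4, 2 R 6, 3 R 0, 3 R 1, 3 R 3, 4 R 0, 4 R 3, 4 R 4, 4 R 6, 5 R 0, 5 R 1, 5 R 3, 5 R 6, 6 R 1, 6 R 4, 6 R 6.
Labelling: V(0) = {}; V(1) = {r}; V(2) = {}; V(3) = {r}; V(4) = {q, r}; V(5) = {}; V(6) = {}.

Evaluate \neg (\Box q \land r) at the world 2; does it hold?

Yes

At 2: \Box q \land r is false, so \neg (\Box q \land r) is true.
  At 2: \Box q is false, r is false, so \Box q \land r is false.
    At 2: \Box q requires q at every successor {1, 3, 4, 6}.
      q fails at 1, so \Box q is false at 2.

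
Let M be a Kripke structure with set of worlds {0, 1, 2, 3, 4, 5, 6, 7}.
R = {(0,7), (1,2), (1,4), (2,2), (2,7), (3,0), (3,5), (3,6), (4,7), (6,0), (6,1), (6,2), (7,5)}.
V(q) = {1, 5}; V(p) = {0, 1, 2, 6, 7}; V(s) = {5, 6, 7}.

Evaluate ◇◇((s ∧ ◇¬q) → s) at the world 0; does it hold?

Recall that ◇ψ holds at a world iff ψ holds at some accessible world.
At 0: ◇◇((s ∧ ◇¬q) → s) requires ◇((s ∧ ◇¬q) → s) at some successor in {7}.
  ◇((s ∧ ◇¬q) → s) holds at 7, so ◇◇((s ∧ ◇¬q) → s) is true at 0.
    At 7: ◇((s ∧ ◇¬q) → s) requires (s ∧ ◇¬q) → s at some successor in {5}.
      (s ∧ ◇¬q) → s holds at 5, so ◇((s ∧ ◇¬q) → s) is true at 7.

Yes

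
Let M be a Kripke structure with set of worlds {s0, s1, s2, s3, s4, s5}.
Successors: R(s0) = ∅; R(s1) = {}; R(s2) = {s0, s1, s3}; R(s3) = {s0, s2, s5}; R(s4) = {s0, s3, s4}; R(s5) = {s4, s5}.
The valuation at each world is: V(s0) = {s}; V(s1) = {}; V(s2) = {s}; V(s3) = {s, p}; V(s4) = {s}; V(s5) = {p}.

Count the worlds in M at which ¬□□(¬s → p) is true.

1

Let φ = ¬□□(¬s → p). Evaluate φ at each world:
  s0 (successors ∅): φ is false.
  s1 (successors ∅): φ is false.
  s2 (successors {s0, s1, s3}): φ is false.
  s3 (successors {s0, s2, s5}): φ is true.
  s4 (successors {s0, s3, s4}): φ is false.
  s5 (successors {s4, s5}): φ is false.
For instance, at s4:
  At s4: □□(¬s → p) is true, so ¬□□(¬s → p) is false.
    At s4: □□(¬s → p) requires □(¬s → p) at every successor {s0, s3, s4}.
      At s0: □(¬s → p) is true.
      At s3: □(¬s → p) is true.
      At s4: □(¬s → p) is true.
    So □□(¬s → p) is true at s4.
Satisfying worlds: {s3}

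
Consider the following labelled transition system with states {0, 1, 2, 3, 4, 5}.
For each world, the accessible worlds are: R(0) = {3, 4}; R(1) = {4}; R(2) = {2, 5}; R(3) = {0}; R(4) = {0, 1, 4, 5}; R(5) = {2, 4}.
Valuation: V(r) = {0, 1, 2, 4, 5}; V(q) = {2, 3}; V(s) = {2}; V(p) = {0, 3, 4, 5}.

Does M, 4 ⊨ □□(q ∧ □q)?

No

Recall that □ψ holds at a world iff ψ holds at every accessible world, and ◇ψ holds iff ψ holds at some accessible world.
At 4: □□(q ∧ □q) requires □(q ∧ □q) at every successor {0, 1, 4, 5}.
  □(q ∧ □q) fails at 0, so □□(q ∧ □q) is false at 4.
    At 0: □(q ∧ □q) requires q ∧ □q at every successor {3, 4}.
      q ∧ □q fails at 3, so □(q ∧ □q) is false at 0.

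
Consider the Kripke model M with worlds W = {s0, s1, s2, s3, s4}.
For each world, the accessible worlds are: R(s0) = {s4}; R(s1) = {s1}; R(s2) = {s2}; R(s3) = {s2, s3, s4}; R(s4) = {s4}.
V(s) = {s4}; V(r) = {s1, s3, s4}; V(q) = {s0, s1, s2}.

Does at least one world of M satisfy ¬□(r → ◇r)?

Recall that □ψ holds at a world iff ψ holds at every accessible world, and ◇ψ holds iff ψ holds at some accessible world.
Let φ = ¬□(r → ◇r). Evaluate φ at each world:
  s0 (successors {s4}): φ is false.
  s1 (successors {s1}): φ is false.
  s2 (successors {s2}): φ is false.
  s3 (successors {s2, s3, s4}): φ is false.
  s4 (successors {s4}): φ is false.
For instance, at s4:
  At s4: □(r → ◇r) is true, so ¬□(r → ◇r) is false.
    At s4: □(r → ◇r) requires r → ◇r at every successor {s4}.
      At s4: r → ◇r is true.
    So □(r → ◇r) is true at s4.

No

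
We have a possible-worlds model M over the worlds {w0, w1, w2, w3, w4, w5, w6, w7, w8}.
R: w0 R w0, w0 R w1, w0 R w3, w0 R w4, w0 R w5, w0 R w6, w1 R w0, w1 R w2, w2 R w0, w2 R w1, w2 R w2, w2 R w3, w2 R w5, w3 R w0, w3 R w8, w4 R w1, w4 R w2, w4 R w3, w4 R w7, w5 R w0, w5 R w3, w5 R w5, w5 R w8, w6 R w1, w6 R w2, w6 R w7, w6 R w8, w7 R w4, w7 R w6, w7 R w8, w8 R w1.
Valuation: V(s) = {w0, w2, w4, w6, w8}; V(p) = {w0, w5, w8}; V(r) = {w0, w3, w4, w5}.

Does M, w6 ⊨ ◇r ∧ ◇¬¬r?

No

Recall that ◇ψ holds at a world iff ψ holds at some accessible world.
At w6: ◇r is false, ◇¬¬r is false, so ◇r ∧ ◇¬¬r is false.
  At w6: ◇r requires r at some successor in {w1, w2, w7, w8}.
    At w1: r is false.
    At w2: r is false.
    At w7: r is false.
    At w8: r is false.
  So ◇r is false at w6.
  At w6: ◇¬¬r requires ¬¬r at some successor in {w1, w2, w7, w8}.
    At w1: ¬¬r is false.
    At w2: ¬¬r is false.
    At w7: ¬¬r is false.
    At w8: ¬¬r is false.
  So ◇¬¬r is false at w6.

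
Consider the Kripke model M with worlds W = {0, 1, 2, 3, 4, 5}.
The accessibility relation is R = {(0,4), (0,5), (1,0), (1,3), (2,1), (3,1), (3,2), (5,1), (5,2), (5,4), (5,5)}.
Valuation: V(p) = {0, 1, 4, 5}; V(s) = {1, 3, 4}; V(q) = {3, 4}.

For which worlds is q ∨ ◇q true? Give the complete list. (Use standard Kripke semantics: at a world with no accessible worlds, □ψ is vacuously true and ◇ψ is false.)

Recall that ◇ψ holds at a world iff ψ holds at some accessible world.
Let φ = q ∨ ◇q. Evaluate φ at each world:
  0 (successors {4, 5}): φ is true.
  1 (successors {0, 3}): φ is true.
  2 (successors {1}): φ is false.
  3 (successors {1, 2}): φ is true.
  4 (successors ∅): φ is true.
  5 (successors {1, 2, 4, 5}): φ is true.
For instance, at 1:
  At 1: q is false, ◇q is true, so q ∨ ◇q is true.
    At 1: ◇q requires q at some successor in {0, 3}.
      q holds at 3, so ◇q is true at 1.
Satisfying worlds: {0, 1, 3, 4, 5}

0, 1, 3, 4, 5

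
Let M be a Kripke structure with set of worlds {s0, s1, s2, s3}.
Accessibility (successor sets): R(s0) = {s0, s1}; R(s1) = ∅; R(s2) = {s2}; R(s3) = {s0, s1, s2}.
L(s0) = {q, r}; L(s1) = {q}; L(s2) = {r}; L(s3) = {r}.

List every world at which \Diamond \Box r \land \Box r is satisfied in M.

Let φ = \Diamond \Box r \land \Box r. Evaluate φ at each world:
  s0 (successors {s0, s1}): φ is false.
  s1 (successors ∅): φ is false.
  s2 (successors {s2}): φ is true.
  s3 (successors {s0, s1, s2}): φ is false.
For instance, at s3:
  At s3: \Diamond \Box r is true, \Box r is false, so \Diamond \Box r \land \Box r is false.
    At s3: \Diamond \Box r requires \Box r at some successor in {s0, s1, s2}.
      \Box r holds at s1, so \Diamond \Box r is true at s3.
    At s3: \Box r requires r at every successor {s0, s1, s2}.
      r fails at s1, so \Box r is false at s3.
Satisfying worlds: {s2}

s2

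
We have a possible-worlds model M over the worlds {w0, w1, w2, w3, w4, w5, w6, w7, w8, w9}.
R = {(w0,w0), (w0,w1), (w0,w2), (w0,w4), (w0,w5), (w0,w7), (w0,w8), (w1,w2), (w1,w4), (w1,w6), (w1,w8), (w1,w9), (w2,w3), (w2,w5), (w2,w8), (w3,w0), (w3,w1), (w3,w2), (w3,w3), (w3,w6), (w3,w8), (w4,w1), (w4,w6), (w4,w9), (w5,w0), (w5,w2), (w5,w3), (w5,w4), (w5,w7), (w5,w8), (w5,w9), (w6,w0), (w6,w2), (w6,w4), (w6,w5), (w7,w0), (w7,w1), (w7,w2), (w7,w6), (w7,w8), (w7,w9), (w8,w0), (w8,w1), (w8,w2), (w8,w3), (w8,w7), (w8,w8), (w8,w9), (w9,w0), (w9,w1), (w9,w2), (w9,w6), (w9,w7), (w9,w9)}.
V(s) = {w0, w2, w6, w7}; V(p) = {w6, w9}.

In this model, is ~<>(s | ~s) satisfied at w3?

No

At w3: <>(s | ~s) is true, so ~<>(s | ~s) is false.
  At w3: <>(s | ~s) requires s | ~s at some successor in {w0, w1, w2, w3, w6, w8}.
    s | ~s holds at w0, so <>(s | ~s) is true at w3.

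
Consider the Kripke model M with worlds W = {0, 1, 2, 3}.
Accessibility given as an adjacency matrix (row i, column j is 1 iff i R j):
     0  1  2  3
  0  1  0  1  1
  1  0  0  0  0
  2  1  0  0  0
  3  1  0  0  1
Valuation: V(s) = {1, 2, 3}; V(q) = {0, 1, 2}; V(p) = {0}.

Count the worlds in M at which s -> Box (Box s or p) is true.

Recall that Box ψ holds at a world iff ψ holds at every accessible world, and Dia ψ holds iff ψ holds at some accessible world.
Let φ = s -> Box (Box s or p). Evaluate φ at each world:
  0 (successors {0, 2, 3}): φ is true.
  1 (successors ∅): φ is true.
  2 (successors {0}): φ is true.
  3 (successors {0, 3}): φ is false.
For instance, at 2:
  At 2: s is true, Box (Box s or p) is true, so s -> Box (Box s or p) is true.
    At 2: Box (Box s or p) requires Box s or p at every successor {0}.
      At 0: Box s or p is true.
    So Box (Box s or p) is true at 2.
Satisfying worlds: {0, 1, 2}

3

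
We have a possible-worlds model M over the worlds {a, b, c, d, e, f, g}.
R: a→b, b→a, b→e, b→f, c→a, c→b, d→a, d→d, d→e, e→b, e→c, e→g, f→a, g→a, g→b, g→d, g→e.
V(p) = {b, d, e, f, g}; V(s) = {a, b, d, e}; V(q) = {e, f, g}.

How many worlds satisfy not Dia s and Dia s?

Let φ = not Dia s and Dia s. Evaluate φ at each world:
  a (successors {b}): φ is false.
  b (successors {a, e, f}): φ is false.
  c (successors {a, b}): φ is false.
  d (successors {a, d, e}): φ is false.
  e (successors {b, c, g}): φ is false.
  f (successors {a}): φ is false.
  g (successors {a, b, d, e}): φ is false.
For instance, at a:
  At a: not Dia s is false, Dia s is true, so not Dia s and Dia s is false.
    At a: Dia s is true, so not Dia s is false.
      At a: Dia s requires s at some successor in {b}.
        s holds at b, so Dia s is true at a.
    At a: Dia s requires s at some successor in {b}.
      s holds at b, so Dia s is true at a.
Satisfying worlds: none.

0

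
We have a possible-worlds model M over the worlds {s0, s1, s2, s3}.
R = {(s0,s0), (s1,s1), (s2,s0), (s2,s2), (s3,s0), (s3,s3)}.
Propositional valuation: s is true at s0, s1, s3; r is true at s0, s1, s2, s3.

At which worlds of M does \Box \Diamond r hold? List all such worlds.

s0, s1, s2, s3

Recall that \Box ψ holds at a world iff ψ holds at every accessible world, and \Diamond ψ holds iff ψ holds at some accessible world.
Let φ = \Box \Diamond r. Evaluate φ at each world:
  s0 (successors {s0}): φ is true.
  s1 (successors {s1}): φ is true.
  s2 (successors {s0, s2}): φ is true.
  s3 (successors {s0, s3}): φ is true.
For instance, at s0:
  At s0: \Box \Diamond r requires \Diamond r at every successor {s0}.
      At s0: \Diamond r requires r at some successor in {s0}.
        r holds at s0, so \Diamond r is true at s0.
  So \Box \Diamond r is true at s0.
Satisfying worlds: {s0, s1, s2, s3}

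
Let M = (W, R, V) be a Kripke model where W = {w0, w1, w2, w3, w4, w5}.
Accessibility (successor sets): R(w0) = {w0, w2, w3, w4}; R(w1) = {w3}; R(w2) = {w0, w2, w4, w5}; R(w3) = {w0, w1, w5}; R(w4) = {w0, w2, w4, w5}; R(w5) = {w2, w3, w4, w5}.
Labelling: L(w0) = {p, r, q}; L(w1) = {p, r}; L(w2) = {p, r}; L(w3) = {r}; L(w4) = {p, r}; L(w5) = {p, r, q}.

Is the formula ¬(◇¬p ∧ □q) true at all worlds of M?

Yes

Let φ = ¬(◇¬p ∧ □q). Evaluate φ at each world:
  w0 (successors {w0, w2, w3, w4}): φ is true.
  w1 (successors {w3}): φ is true.
  w2 (successors {w0, w2, w4, w5}): φ is true.
  w3 (successors {w0, w1, w5}): φ is true.
  w4 (successors {w0, w2, w4, w5}): φ is true.
  w5 (successors {w2, w3, w4, w5}): φ is true.
For instance, at w0:
  At w0: ◇¬p ∧ □q is false, so ¬(◇¬p ∧ □q) is true.
    At w0: ◇¬p is true, □q is false, so ◇¬p ∧ □q is false.
      At w0: ◇¬p requires ¬p at some successor in {w0, w2, w3, w4}.
        ¬p holds at w3, so ◇¬p is true at w0.
      At w0: □q requires q at every successor {w0, w2, w3, w4}.
        q fails at w2, so □q is false at w0.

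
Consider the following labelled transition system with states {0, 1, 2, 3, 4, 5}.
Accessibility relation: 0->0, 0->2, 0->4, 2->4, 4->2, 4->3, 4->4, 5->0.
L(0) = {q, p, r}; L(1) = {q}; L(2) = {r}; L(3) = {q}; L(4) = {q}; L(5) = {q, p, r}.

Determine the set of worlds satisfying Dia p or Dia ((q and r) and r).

Recall that Dia ψ holds at a world iff ψ holds at some accessible world.
Let φ = Dia p or Dia ((q and r) and r). Evaluate φ at each world:
  0 (successors {0, 2, 4}): φ is true.
  1 (successors ∅): φ is false.
  2 (successors {4}): φ is false.
  3 (successors ∅): φ is false.
  4 (successors {2, 3, 4}): φ is false.
  5 (successors {0}): φ is true.
For instance, at 5:
  At 5: Dia p is true, Dia ((q and r) and r) is true, so Dia p or Dia ((q and r) and r) is true.
    At 5: Dia p requires p at some successor in {0}.
      p holds at 0, so Dia p is true at 5.
    At 5: Dia ((q and r) and r) requires (q and r) and r at some successor in {0}.
      (q and r) and r holds at 0, so Dia ((q and r) and r) is true at 5.
Satisfying worlds: {0, 5}

0, 5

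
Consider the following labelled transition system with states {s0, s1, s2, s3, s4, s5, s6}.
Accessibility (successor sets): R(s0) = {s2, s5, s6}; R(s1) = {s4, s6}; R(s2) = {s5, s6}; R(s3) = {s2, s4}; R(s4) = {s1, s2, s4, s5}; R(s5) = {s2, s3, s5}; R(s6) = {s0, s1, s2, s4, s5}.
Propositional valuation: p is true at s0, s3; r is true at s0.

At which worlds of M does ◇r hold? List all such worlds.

Let φ = ◇r. Evaluate φ at each world:
  s0 (successors {s2, s5, s6}): φ is false.
  s1 (successors {s4, s6}): φ is false.
  s2 (successors {s5, s6}): φ is false.
  s3 (successors {s2, s4}): φ is false.
  s4 (successors {s1, s2, s4, s5}): φ is false.
  s5 (successors {s2, s3, s5}): φ is false.
  s6 (successors {s0, s1, s2, s4, s5}): φ is true.
For instance, at s2:
  At s2: ◇r requires r at some successor in {s5, s6}.
    At s5: r is false.
    At s6: r is false.
  So ◇r is false at s2.
Satisfying worlds: {s6}

s6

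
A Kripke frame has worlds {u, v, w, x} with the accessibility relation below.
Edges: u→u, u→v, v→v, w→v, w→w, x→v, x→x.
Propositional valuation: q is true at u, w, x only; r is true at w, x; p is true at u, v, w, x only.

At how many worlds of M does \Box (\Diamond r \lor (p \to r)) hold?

0

Let φ = \Box (\Diamond r \lor (p \to r)). Evaluate φ at each world:
  u (successors {u, v}): φ is false.
  v (successors {v}): φ is false.
  w (successors {v, w}): φ is false.
  x (successors {v, x}): φ is false.
For instance, at w:
  At w: \Box (\Diamond r \lor (p \to r)) requires \Diamond r \lor (p \to r) at every successor {v, w}.
    \Diamond r \lor (p \to r) fails at v, so \Box (\Diamond r \lor (p \to r)) is false at w.
      At v: \Diamond r is false, p \to r is false, so \Diamond r \lor (p \to r) is false.
Satisfying worlds: none.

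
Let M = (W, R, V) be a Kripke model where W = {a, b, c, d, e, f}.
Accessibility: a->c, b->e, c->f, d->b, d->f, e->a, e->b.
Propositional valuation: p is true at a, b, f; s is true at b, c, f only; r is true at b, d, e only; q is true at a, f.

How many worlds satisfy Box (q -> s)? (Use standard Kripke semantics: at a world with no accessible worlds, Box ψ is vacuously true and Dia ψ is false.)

Let φ = Box (q -> s). Evaluate φ at each world:
  a (successors {c}): φ is true.
  b (successors {e}): φ is true.
  c (successors {f}): φ is true.
  d (successors {b, f}): φ is true.
  e (successors {a, b}): φ is false.
  f (successors ∅): φ is true.
For instance, at b:
  At b: Box (q -> s) requires q -> s at every successor {e}.
    At e: q -> s is true.
  So Box (q -> s) is true at b.
Satisfying worlds: {a, b, c, d, f}

5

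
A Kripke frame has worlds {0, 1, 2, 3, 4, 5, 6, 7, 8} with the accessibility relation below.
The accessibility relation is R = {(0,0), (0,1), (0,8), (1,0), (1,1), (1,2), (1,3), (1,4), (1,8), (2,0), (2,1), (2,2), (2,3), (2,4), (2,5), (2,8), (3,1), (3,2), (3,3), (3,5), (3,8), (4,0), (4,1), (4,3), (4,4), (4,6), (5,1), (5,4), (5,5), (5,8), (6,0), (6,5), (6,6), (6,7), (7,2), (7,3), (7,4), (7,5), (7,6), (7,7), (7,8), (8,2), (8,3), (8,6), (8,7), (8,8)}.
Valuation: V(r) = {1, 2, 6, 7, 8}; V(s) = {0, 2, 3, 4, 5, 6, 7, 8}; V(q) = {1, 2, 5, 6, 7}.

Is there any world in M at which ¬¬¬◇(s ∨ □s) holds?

Let φ = ¬¬¬◇(s ∨ □s). Evaluate φ at each world:
  0 (successors {0, 1, 8}): φ is false.
  1 (successors {0, 1, 2, 3, 4, 8}): φ is false.
  2 (successors {0, 1, 2, 3, 4, 5, 8}): φ is false.
  3 (successors {1, 2, 3, 5, 8}): φ is false.
  4 (successors {0, 1, 3, 4, 6}): φ is false.
  5 (successors {1, 4, 5, 8}): φ is false.
  6 (successors {0, 5, 6, 7}): φ is false.
  7 (successors {2, 3, 4, 5, 6, 7, 8}): φ is false.
  8 (successors {2, 3, 6, 7, 8}): φ is false.
For instance, at 2:
  At 2: ¬¬◇(s ∨ □s) is true, so ¬¬¬◇(s ∨ □s) is false.
    At 2: ¬◇(s ∨ □s) is false, so ¬¬◇(s ∨ □s) is true.
      At 2: ◇(s ∨ □s) is true, so ¬◇(s ∨ □s) is false.

No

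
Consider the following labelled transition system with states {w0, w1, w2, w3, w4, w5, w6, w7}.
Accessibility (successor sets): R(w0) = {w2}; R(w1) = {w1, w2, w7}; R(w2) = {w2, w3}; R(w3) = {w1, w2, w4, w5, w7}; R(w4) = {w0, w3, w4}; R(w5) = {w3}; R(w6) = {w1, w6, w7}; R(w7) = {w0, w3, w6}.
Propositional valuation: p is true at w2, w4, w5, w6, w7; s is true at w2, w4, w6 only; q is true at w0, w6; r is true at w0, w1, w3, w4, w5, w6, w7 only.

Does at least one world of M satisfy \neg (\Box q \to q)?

Recall that \Box ψ holds at a world iff ψ holds at every accessible world, and \Diamond ψ holds iff ψ holds at some accessible world.
Let φ = \neg (\Box q \to q). Evaluate φ at each world:
  w0 (successors {w2}): φ is false.
  w1 (successors {w1, w2, w7}): φ is false.
  w2 (successors {w2, w3}): φ is false.
  w3 (successors {w1, w2, w4, w5, w7}): φ is false.
  w4 (successors {w0, w3, w4}): φ is false.
  w5 (successors {w3}): φ is false.
  w6 (successors {w1, w6, w7}): φ is false.
  w7 (successors {w0, w3, w6}): φ is false.
For instance, at w3:
  At w3: \Box q \to q is true, so \neg (\Box q \to q) is false.
    At w3: \Box q is false, q is false, so \Box q \to q is true.
      At w3: \Box q requires q at every successor {w1, w2, w4, w5, w7}.
        q fails at w1, so \Box q is false at w3.

No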